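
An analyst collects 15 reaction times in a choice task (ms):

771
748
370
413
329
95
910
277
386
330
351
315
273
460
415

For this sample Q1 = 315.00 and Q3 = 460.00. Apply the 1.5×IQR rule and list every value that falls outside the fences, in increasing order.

IQR = Q3 − Q1 = 460.00 − 315.00 = 145.00.
Lower fence = Q1 − 1.5·IQR = 315.00 − 217.50 = 97.50.
Upper fence = Q3 + 1.5·IQR = 460.00 + 217.50 = 677.50.
95 < 97.50 → outlier.
748 > 677.50 → outlier.
771 > 677.50 → outlier.
910 > 677.50 → outlier.
All remaining values lie within [97.50, 677.50].

95, 748, 771, 910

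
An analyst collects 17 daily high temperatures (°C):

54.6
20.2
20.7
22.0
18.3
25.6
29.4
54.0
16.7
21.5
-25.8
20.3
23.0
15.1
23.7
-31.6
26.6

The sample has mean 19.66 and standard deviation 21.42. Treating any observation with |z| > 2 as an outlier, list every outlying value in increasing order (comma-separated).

-31.6, -25.8

Cutoffs at x̄ ± 2s: 19.66 ± 2·21.42 = [-23.18, 62.50].
-31.6: z = -2.39, |z| > 2 → outlier.
-25.8: z = -2.12, |z| > 2 → outlier.
Every other value lies within [-23.18, 62.50].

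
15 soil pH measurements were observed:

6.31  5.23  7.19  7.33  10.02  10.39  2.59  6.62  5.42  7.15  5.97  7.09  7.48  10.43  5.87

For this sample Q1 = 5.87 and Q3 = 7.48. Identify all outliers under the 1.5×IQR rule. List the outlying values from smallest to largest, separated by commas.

IQR = Q3 − Q1 = 7.48 − 5.87 = 1.61.
Lower fence = Q1 − 1.5·IQR = 5.87 − 2.415 = 3.455.
Upper fence = Q3 + 1.5·IQR = 7.48 + 2.415 = 9.895.
2.59 < 3.455 → outlier.
10.02 > 9.895 → outlier.
10.39 > 9.895 → outlier.
10.43 > 9.895 → outlier.
All remaining values lie within [3.455, 9.895].

2.59, 10.02, 10.39, 10.43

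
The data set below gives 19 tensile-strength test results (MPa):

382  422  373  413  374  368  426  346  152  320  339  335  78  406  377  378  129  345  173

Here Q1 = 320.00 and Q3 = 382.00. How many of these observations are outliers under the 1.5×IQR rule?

4

IQR = 62.00; fences at 320.00 − 93.00 = 227.00 and 382.00 + 93.00 = 475.00.
Outside the cutoffs: 78, 129, 152, 173.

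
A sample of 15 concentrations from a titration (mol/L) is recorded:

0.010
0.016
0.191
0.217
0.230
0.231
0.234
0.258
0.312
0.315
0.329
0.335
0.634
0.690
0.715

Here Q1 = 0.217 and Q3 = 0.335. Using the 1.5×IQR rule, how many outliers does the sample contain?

IQR = 0.118; fences at 0.217 − 0.177 = 0.040 and 0.335 + 0.177 = 0.512.
Outside the cutoffs: 0.010, 0.016, 0.634, 0.690, 0.715.

5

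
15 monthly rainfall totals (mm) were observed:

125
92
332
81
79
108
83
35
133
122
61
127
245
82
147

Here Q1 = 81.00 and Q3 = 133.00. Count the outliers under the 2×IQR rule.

2

IQR = 52.00; fences at 81.00 − 104.00 = -23.00 and 133.00 + 104.00 = 237.00.
Outside the cutoffs: 245, 332.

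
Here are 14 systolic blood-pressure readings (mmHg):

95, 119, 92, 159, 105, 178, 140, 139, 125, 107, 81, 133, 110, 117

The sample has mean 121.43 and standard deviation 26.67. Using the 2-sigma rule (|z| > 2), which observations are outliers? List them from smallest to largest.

178

Cutoffs at x̄ ± 2s: 121.43 ± 2·26.67 = [68.09, 174.77].
178: z = 2.12, |z| > 2 → outlier.
Every other value lies within [68.09, 174.77].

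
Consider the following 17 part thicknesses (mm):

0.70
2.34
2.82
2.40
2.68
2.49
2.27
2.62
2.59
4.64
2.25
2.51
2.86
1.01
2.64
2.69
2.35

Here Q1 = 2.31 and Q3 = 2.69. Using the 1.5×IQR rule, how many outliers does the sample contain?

IQR = 0.38; fences at 2.31 − 0.57 = 1.74 and 2.69 + 0.57 = 3.26.
Outside the cutoffs: 0.70, 1.01, 4.64.

3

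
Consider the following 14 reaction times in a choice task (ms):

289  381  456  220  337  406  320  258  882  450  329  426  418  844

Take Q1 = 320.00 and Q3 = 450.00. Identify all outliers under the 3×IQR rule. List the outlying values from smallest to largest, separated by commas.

844, 882

IQR = Q3 − Q1 = 450.00 − 320.00 = 130.00.
Lower fence = Q1 − 3·IQR = 320.00 − 390.00 = -70.00.
Upper fence = Q3 + 3·IQR = 450.00 + 390.00 = 840.00.
844 > 840.00 → outlier.
882 > 840.00 → outlier.
All remaining values lie within [-70.00, 840.00].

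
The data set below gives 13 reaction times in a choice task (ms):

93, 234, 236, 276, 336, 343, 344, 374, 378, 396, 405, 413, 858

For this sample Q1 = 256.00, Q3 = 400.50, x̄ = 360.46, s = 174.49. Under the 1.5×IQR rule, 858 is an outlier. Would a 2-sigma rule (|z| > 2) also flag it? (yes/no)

z = (858 − 360.46) / 174.49 = 2.85.
|z| = 2.85 > 2.

yes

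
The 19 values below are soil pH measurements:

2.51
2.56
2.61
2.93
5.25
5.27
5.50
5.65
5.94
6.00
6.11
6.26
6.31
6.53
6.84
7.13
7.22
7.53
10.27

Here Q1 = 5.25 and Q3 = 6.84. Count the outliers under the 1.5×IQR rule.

4

IQR = 1.59; fences at 5.25 − 2.385 = 2.865 and 6.84 + 2.385 = 9.225.
Outside the cutoffs: 2.51, 2.56, 2.61, 10.27.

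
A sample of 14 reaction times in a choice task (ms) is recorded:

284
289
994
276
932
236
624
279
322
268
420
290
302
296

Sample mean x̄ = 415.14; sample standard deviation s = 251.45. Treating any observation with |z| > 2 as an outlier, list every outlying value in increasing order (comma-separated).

932, 994

Cutoffs at x̄ ± 2s: 415.14 ± 2·251.45 = [-87.76, 918.04].
932: z = 2.06, |z| > 2 → outlier.
994: z = 2.30, |z| > 2 → outlier.
Every other value lies within [-87.76, 918.04].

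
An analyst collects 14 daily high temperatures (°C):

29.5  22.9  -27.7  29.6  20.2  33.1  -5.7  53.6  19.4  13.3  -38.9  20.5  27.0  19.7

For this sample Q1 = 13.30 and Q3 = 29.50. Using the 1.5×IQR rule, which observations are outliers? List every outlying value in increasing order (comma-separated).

IQR = Q3 − Q1 = 29.50 − 13.30 = 16.20.
Lower fence = Q1 − 1.5·IQR = 13.30 − 24.30 = -11.00.
Upper fence = Q3 + 1.5·IQR = 29.50 + 24.30 = 53.80.
-38.9 < -11.00 → outlier.
-27.7 < -11.00 → outlier.
All remaining values lie within [-11.00, 53.80].

-38.9, -27.7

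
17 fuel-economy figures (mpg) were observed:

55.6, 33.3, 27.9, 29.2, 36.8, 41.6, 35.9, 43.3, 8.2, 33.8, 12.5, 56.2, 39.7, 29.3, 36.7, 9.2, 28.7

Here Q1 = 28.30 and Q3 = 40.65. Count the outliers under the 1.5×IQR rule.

2

IQR = 12.35; fences at 28.30 − 18.525 = 9.775 and 40.65 + 18.525 = 59.175.
Outside the cutoffs: 8.2, 9.2.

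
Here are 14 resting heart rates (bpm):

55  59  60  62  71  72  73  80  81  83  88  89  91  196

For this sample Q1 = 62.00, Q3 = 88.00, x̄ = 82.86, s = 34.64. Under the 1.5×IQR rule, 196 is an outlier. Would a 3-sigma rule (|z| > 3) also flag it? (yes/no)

yes

z = (196 − 82.86) / 34.64 = 3.27.
|z| = 3.27 > 3.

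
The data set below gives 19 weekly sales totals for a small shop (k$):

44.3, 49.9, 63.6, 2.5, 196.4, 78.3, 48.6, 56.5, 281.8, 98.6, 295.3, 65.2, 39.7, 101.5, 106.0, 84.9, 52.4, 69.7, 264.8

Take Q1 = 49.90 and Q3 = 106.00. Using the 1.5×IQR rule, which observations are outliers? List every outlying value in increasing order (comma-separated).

IQR = Q3 − Q1 = 106.00 − 49.90 = 56.10.
Lower fence = Q1 − 1.5·IQR = 49.90 − 84.15 = -34.25.
Upper fence = Q3 + 1.5·IQR = 106.00 + 84.15 = 190.15.
196.4 > 190.15 → outlier.
264.8 > 190.15 → outlier.
281.8 > 190.15 → outlier.
295.3 > 190.15 → outlier.
All remaining values lie within [-34.25, 190.15].

196.4, 264.8, 281.8, 295.3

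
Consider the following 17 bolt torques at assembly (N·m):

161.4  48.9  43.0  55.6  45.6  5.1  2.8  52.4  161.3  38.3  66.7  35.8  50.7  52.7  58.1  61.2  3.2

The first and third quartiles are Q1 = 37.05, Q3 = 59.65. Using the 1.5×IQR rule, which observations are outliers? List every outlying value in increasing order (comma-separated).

IQR = Q3 − Q1 = 59.65 − 37.05 = 22.60.
Lower fence = Q1 − 1.5·IQR = 37.05 − 33.90 = 3.15.
Upper fence = Q3 + 1.5·IQR = 59.65 + 33.90 = 93.55.
2.8 < 3.15 → outlier.
161.3 > 93.55 → outlier.
161.4 > 93.55 → outlier.
All remaining values lie within [3.15, 93.55].

2.8, 161.3, 161.4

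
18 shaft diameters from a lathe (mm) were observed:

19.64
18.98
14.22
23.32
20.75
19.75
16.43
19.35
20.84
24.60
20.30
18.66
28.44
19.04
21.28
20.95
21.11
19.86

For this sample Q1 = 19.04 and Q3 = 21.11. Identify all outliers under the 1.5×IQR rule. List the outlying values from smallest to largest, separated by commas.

IQR = Q3 − Q1 = 21.11 − 19.04 = 2.07.
Lower fence = Q1 − 1.5·IQR = 19.04 − 3.105 = 15.935.
Upper fence = Q3 + 1.5·IQR = 21.11 + 3.105 = 24.215.
14.22 < 15.935 → outlier.
24.60 > 24.215 → outlier.
28.44 > 24.215 → outlier.
All remaining values lie within [15.935, 24.215].

14.22, 24.60, 28.44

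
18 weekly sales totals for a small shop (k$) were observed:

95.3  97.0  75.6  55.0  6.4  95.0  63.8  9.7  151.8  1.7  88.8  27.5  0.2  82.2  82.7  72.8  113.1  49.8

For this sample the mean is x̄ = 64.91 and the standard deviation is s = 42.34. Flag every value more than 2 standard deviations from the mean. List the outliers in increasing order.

Cutoffs at x̄ ± 2s: 64.91 ± 2·42.34 = [-19.77, 149.59].
151.8: z = 2.05, |z| > 2 → outlier.
Every other value lies within [-19.77, 149.59].

151.8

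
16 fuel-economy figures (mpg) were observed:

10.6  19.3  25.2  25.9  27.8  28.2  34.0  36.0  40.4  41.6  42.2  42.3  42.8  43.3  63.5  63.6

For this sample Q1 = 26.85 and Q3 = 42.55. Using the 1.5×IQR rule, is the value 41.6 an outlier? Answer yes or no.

no

IQR = Q3 − Q1 = 42.55 − 26.85 = 15.70.
Lower fence = Q1 − 1.5·IQR = 26.85 − 23.55 = 3.30.
Upper fence = Q3 + 1.5·IQR = 42.55 + 23.55 = 66.10.
41.6 lies within [3.30, 66.10].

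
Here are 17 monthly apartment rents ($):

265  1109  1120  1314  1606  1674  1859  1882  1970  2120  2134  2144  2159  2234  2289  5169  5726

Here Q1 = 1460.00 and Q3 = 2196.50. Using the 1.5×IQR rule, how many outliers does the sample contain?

3

IQR = 736.50; fences at 1460.00 − 1104.75 = 355.25 and 2196.50 + 1104.75 = 3301.25.
Outside the cutoffs: 265, 5169, 5726.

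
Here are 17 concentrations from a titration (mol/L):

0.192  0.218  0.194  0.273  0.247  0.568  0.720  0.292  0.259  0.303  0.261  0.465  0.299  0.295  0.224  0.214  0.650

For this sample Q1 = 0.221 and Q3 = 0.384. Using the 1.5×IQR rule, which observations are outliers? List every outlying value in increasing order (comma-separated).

0.650, 0.720

IQR = Q3 − Q1 = 0.384 − 0.221 = 0.163.
Lower fence = Q1 − 1.5·IQR = 0.221 − 0.2445 = -0.0235.
Upper fence = Q3 + 1.5·IQR = 0.384 + 0.2445 = 0.6285.
0.650 > 0.6285 → outlier.
0.720 > 0.6285 → outlier.
All remaining values lie within [-0.0235, 0.6285].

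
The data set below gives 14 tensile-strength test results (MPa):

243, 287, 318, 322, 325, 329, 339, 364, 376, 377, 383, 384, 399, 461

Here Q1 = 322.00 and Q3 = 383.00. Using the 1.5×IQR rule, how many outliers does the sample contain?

0

IQR = 61.00; fences at 322.00 − 91.50 = 230.50 and 383.00 + 91.50 = 474.50.
Every value lies within the cutoffs.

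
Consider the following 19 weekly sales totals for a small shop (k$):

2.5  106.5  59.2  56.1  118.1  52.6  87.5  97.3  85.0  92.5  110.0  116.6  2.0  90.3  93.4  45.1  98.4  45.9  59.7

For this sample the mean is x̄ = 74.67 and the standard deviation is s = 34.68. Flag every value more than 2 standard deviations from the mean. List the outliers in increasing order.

2.0, 2.5

Cutoffs at x̄ ± 2s: 74.67 ± 2·34.68 = [5.31, 144.03].
2.0: z = -2.10, |z| > 2 → outlier.
2.5: z = -2.08, |z| > 2 → outlier.
Every other value lies within [5.31, 144.03].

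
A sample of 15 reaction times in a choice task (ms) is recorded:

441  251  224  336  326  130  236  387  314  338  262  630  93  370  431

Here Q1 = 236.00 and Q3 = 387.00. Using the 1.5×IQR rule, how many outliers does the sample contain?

1

IQR = 151.00; fences at 236.00 − 226.50 = 9.50 and 387.00 + 226.50 = 613.50.
Outside the cutoffs: 630.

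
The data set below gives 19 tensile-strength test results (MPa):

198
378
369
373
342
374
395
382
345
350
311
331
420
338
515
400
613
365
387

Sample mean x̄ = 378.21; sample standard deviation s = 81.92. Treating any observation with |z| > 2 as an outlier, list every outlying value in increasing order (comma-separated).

198, 613

Cutoffs at x̄ ± 2s: 378.21 ± 2·81.92 = [214.37, 542.05].
198: z = -2.20, |z| > 2 → outlier.
613: z = 2.87, |z| > 2 → outlier.
Every other value lies within [214.37, 542.05].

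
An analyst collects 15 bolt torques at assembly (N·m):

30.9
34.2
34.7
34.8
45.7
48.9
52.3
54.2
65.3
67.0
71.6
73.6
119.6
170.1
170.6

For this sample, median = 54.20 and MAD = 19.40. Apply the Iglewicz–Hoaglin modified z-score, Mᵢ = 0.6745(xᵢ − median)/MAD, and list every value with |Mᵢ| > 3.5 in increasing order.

|Mᵢ| > 3.5 ⇔ |xᵢ − 54.20| > 3.5·19.40/0.6745 = 100.67.
So outliers lie outside [-46.47, 154.87].
170.1: M = 4.03 → outlier.
170.6: M = 4.05 → outlier.

170.1, 170.6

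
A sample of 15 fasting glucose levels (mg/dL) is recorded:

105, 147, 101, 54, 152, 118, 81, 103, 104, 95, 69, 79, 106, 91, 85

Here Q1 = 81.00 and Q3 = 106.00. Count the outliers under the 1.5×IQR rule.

IQR = 25.00; fences at 81.00 − 37.50 = 43.50 and 106.00 + 37.50 = 143.50.
Outside the cutoffs: 147, 152.

2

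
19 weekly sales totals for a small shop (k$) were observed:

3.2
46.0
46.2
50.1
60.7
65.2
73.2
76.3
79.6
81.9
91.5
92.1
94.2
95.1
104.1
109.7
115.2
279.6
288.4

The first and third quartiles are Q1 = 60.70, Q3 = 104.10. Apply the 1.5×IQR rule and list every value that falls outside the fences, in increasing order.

IQR = Q3 − Q1 = 104.10 − 60.70 = 43.40.
Lower fence = Q1 − 1.5·IQR = 60.70 − 65.10 = -4.40.
Upper fence = Q3 + 1.5·IQR = 104.10 + 65.10 = 169.20.
279.6 > 169.20 → outlier.
288.4 > 169.20 → outlier.
All remaining values lie within [-4.40, 169.20].

279.6, 288.4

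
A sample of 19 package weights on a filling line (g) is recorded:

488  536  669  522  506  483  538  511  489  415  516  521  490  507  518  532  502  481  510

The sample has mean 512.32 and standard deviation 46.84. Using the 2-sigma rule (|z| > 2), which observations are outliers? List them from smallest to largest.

415, 669

Cutoffs at x̄ ± 2s: 512.32 ± 2·46.84 = [418.64, 606.00].
415: z = -2.08, |z| > 2 → outlier.
669: z = 3.35, |z| > 2 → outlier.
Every other value lies within [418.64, 606.00].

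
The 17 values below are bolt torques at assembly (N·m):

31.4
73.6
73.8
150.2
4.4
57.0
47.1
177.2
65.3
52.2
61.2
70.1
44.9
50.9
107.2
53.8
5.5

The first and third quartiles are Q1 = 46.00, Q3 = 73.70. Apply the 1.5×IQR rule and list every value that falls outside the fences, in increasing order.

4.4, 150.2, 177.2

IQR = Q3 − Q1 = 73.70 − 46.00 = 27.70.
Lower fence = Q1 − 1.5·IQR = 46.00 − 41.55 = 4.45.
Upper fence = Q3 + 1.5·IQR = 73.70 + 41.55 = 115.25.
4.4 < 4.45 → outlier.
150.2 > 115.25 → outlier.
177.2 > 115.25 → outlier.
All remaining values lie within [4.45, 115.25].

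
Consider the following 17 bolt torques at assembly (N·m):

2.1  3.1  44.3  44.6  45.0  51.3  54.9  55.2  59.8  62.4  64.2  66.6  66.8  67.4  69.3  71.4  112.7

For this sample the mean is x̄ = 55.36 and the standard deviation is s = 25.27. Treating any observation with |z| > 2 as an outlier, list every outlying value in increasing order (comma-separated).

Cutoffs at x̄ ± 2s: 55.36 ± 2·25.27 = [4.82, 105.90].
2.1: z = -2.11, |z| > 2 → outlier.
3.1: z = -2.07, |z| > 2 → outlier.
112.7: z = 2.27, |z| > 2 → outlier.
Every other value lies within [4.82, 105.90].

2.1, 3.1, 112.7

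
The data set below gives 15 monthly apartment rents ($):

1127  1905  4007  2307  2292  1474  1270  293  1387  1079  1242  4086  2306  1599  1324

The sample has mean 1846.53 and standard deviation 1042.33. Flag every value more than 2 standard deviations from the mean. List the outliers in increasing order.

Cutoffs at x̄ ± 2s: 1846.53 ± 2·1042.33 = [-238.13, 3931.19].
4007: z = 2.07, |z| > 2 → outlier.
4086: z = 2.15, |z| > 2 → outlier.
Every other value lies within [-238.13, 3931.19].

4007, 4086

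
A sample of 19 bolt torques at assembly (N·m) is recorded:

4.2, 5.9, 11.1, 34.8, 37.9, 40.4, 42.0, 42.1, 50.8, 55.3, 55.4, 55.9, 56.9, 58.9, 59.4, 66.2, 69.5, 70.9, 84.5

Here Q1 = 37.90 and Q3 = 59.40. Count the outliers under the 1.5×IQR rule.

1

IQR = 21.50; fences at 37.90 − 32.25 = 5.65 and 59.40 + 32.25 = 91.65.
Outside the cutoffs: 4.2.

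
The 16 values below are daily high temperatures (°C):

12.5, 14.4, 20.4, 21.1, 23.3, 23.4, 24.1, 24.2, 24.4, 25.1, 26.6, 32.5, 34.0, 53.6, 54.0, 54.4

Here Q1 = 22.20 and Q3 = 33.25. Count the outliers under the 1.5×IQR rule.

IQR = 11.05; fences at 22.20 − 16.575 = 5.625 and 33.25 + 16.575 = 49.825.
Outside the cutoffs: 53.6, 54.0, 54.4.

3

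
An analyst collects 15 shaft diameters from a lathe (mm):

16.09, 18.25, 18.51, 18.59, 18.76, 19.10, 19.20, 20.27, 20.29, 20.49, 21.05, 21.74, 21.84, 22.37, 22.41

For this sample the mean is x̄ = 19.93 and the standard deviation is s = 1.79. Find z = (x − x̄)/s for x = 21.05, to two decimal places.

z = (21.05 − 19.93) / 1.79 = 0.63.

0.63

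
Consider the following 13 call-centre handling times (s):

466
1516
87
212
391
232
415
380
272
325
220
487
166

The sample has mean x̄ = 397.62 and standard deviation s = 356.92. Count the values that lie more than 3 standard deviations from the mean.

1

Cutoffs: x̄ ± 3s = [-673.14, 1468.38].
Outside the cutoffs: 1516.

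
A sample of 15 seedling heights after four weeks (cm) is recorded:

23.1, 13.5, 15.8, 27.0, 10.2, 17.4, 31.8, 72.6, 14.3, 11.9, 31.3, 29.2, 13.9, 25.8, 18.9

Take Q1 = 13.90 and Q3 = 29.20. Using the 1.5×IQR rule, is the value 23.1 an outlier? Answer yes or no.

no

IQR = Q3 − Q1 = 29.20 − 13.90 = 15.30.
Lower fence = Q1 − 1.5·IQR = 13.90 − 22.95 = -9.05.
Upper fence = Q3 + 1.5·IQR = 29.20 + 22.95 = 52.15.
23.1 lies within [-9.05, 52.15].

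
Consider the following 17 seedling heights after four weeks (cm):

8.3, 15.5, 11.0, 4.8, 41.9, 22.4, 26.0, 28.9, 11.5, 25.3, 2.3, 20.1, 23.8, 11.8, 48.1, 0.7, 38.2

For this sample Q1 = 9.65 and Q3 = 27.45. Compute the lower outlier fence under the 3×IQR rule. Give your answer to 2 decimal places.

-43.75

IQR = Q3 − Q1 = 27.45 − 9.65 = 17.80.
Lower fence = Q1 − 3·IQR = 9.65 − 53.40 = -43.75.
Upper fence = Q3 + 3·IQR = 27.45 + 53.40 = 80.85.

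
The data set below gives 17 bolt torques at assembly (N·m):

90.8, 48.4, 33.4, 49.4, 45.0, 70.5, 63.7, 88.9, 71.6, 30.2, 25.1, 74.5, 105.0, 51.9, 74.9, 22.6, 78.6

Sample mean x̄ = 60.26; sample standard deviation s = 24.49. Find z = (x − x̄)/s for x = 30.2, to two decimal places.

-1.23

z = (30.2 − 60.26) / 24.49 = -1.23.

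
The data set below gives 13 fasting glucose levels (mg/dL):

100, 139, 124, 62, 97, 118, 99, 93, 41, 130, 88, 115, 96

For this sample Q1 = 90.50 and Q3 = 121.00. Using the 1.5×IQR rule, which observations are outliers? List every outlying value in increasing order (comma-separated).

41

IQR = Q3 − Q1 = 121.00 − 90.50 = 30.50.
Lower fence = Q1 − 1.5·IQR = 90.50 − 45.75 = 44.75.
Upper fence = Q3 + 1.5·IQR = 121.00 + 45.75 = 166.75.
41 < 44.75 → outlier.
All remaining values lie within [44.75, 166.75].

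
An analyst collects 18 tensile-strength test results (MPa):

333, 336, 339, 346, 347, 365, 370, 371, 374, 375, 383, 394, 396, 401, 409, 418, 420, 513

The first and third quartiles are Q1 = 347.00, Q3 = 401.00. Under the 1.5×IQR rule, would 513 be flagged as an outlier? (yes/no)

IQR = Q3 − Q1 = 401.00 − 347.00 = 54.00.
Lower fence = Q1 − 1.5·IQR = 347.00 − 81.00 = 266.00.
Upper fence = Q3 + 1.5·IQR = 401.00 + 81.00 = 482.00.
513 lies above the upper fence.

yes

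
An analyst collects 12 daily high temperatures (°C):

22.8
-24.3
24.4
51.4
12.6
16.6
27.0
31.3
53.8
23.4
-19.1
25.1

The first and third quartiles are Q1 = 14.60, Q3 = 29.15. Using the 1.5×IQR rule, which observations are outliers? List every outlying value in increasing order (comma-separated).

-24.3, -19.1, 51.4, 53.8

IQR = Q3 − Q1 = 29.15 − 14.60 = 14.55.
Lower fence = Q1 − 1.5·IQR = 14.60 − 21.825 = -7.225.
Upper fence = Q3 + 1.5·IQR = 29.15 + 21.825 = 50.975.
-24.3 < -7.225 → outlier.
-19.1 < -7.225 → outlier.
51.4 > 50.975 → outlier.
53.8 > 50.975 → outlier.
All remaining values lie within [-7.225, 50.975].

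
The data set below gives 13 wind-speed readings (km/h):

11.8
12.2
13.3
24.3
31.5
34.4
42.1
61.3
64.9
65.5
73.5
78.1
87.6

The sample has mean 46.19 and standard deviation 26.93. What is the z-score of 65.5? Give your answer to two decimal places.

z = (65.5 − 46.19) / 26.93 = 0.72.

0.72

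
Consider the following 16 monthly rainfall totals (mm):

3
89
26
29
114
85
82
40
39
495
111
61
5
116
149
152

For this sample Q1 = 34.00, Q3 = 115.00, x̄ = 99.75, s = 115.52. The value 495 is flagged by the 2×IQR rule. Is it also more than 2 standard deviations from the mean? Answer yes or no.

yes

z = (495 − 99.75) / 115.52 = 3.42.
|z| = 3.42 > 2.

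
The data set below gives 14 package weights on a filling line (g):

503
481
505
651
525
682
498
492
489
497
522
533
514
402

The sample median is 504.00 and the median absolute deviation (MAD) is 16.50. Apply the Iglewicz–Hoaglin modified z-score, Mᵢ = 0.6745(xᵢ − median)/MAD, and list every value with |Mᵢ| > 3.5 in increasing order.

|Mᵢ| > 3.5 ⇔ |xᵢ − 504.00| > 3.5·16.50/0.6745 = 85.62.
So outliers lie outside [418.38, 589.62].
402: M = -4.17 → outlier.
651: M = 6.01 → outlier.
682: M = 7.28 → outlier.

402, 651, 682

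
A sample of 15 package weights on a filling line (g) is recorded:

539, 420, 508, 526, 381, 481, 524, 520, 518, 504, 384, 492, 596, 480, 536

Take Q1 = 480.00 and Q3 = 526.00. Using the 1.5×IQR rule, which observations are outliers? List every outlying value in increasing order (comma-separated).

IQR = Q3 − Q1 = 526.00 − 480.00 = 46.00.
Lower fence = Q1 − 1.5·IQR = 480.00 − 69.00 = 411.00.
Upper fence = Q3 + 1.5·IQR = 526.00 + 69.00 = 595.00.
381 < 411.00 → outlier.
384 < 411.00 → outlier.
596 > 595.00 → outlier.
All remaining values lie within [411.00, 595.00].

381, 384, 596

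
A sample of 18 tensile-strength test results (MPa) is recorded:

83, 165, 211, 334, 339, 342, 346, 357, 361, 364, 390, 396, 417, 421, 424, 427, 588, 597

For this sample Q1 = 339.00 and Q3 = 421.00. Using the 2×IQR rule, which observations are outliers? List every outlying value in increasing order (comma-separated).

IQR = Q3 − Q1 = 421.00 − 339.00 = 82.00.
Lower fence = Q1 − 2·IQR = 339.00 − 164.00 = 175.00.
Upper fence = Q3 + 2·IQR = 421.00 + 164.00 = 585.00.
83 < 175.00 → outlier.
165 < 175.00 → outlier.
588 > 585.00 → outlier.
597 > 585.00 → outlier.
All remaining values lie within [175.00, 585.00].

83, 165, 588, 597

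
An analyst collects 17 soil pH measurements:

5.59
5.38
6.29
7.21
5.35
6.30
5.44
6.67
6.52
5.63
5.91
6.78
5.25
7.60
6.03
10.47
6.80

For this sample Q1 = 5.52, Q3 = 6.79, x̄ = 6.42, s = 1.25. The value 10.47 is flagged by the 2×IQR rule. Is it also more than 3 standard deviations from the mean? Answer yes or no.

yes

z = (10.47 − 6.42) / 1.25 = 3.24.
|z| = 3.24 > 3.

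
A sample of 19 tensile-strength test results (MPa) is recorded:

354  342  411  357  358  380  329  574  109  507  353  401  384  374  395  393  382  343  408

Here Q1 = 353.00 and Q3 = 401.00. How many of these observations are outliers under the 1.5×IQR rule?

3

IQR = 48.00; fences at 353.00 − 72.00 = 281.00 and 401.00 + 72.00 = 473.00.
Outside the cutoffs: 109, 507, 574.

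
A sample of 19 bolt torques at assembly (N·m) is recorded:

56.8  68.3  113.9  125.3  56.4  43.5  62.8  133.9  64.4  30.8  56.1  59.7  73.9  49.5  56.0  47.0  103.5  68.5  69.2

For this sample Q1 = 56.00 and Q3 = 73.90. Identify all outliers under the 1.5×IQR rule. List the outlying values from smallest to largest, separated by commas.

IQR = Q3 − Q1 = 73.90 − 56.00 = 17.90.
Lower fence = Q1 − 1.5·IQR = 56.00 − 26.85 = 29.15.
Upper fence = Q3 + 1.5·IQR = 73.90 + 26.85 = 100.75.
103.5 > 100.75 → outlier.
113.9 > 100.75 → outlier.
125.3 > 100.75 → outlier.
133.9 > 100.75 → outlier.
All remaining values lie within [29.15, 100.75].

103.5, 113.9, 125.3, 133.9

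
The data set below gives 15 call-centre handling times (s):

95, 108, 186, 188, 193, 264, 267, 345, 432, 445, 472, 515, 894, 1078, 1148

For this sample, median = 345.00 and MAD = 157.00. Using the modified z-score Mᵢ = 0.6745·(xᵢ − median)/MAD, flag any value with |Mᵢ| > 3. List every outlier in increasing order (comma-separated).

1078, 1148

|Mᵢ| > 3 ⇔ |xᵢ − 345.00| > 3·157.00/0.6745 = 698.30.
So outliers lie outside [-353.30, 1043.30].
1078: M = 3.15 → outlier.
1148: M = 3.45 → outlier.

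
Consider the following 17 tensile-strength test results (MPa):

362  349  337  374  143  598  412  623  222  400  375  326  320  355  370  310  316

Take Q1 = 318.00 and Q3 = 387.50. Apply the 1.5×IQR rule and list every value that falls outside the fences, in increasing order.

IQR = Q3 − Q1 = 387.50 − 318.00 = 69.50.
Lower fence = Q1 − 1.5·IQR = 318.00 − 104.25 = 213.75.
Upper fence = Q3 + 1.5·IQR = 387.50 + 104.25 = 491.75.
143 < 213.75 → outlier.
598 > 491.75 → outlier.
623 > 491.75 → outlier.
All remaining values lie within [213.75, 491.75].

143, 598, 623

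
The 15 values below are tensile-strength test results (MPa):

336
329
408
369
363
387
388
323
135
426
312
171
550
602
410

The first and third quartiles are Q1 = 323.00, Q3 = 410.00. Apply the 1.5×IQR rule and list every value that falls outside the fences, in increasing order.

135, 171, 550, 602

IQR = Q3 − Q1 = 410.00 − 323.00 = 87.00.
Lower fence = Q1 − 1.5·IQR = 323.00 − 130.50 = 192.50.
Upper fence = Q3 + 1.5·IQR = 410.00 + 130.50 = 540.50.
135 < 192.50 → outlier.
171 < 192.50 → outlier.
550 > 540.50 → outlier.
602 > 540.50 → outlier.
All remaining values lie within [192.50, 540.50].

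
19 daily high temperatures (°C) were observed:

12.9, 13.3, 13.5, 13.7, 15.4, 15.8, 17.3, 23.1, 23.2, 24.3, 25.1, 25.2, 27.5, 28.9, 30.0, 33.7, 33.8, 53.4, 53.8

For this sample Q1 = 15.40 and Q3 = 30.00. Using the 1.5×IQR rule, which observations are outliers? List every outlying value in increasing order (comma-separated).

53.4, 53.8

IQR = Q3 − Q1 = 30.00 − 15.40 = 14.60.
Lower fence = Q1 − 1.5·IQR = 15.40 − 21.90 = -6.50.
Upper fence = Q3 + 1.5·IQR = 30.00 + 21.90 = 51.90.
53.4 > 51.90 → outlier.
53.8 > 51.90 → outlier.
All remaining values lie within [-6.50, 51.90].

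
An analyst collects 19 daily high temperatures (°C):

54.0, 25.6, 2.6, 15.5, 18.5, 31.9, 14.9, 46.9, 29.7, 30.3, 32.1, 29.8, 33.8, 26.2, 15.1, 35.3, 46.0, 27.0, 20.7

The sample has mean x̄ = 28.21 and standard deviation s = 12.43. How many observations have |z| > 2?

Cutoffs: x̄ ± 2s = [3.35, 53.07].
Outside the cutoffs: 2.6, 54.0.

2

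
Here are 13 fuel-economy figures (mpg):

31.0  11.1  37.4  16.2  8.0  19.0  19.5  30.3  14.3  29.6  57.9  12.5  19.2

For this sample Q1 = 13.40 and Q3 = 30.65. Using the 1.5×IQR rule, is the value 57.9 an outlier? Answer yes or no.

yes

IQR = Q3 − Q1 = 30.65 − 13.40 = 17.25.
Lower fence = Q1 − 1.5·IQR = 13.40 − 25.875 = -12.475.
Upper fence = Q3 + 1.5·IQR = 30.65 + 25.875 = 56.525.
57.9 lies above the upper fence.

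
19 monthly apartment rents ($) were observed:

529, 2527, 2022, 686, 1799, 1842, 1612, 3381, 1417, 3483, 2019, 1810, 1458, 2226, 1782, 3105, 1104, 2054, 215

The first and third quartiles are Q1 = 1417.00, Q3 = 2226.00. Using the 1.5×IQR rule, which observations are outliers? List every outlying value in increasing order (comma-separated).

IQR = Q3 − Q1 = 2226.00 − 1417.00 = 809.00.
Lower fence = Q1 − 1.5·IQR = 1417.00 − 1213.50 = 203.50.
Upper fence = Q3 + 1.5·IQR = 2226.00 + 1213.50 = 3439.50.
3483 > 3439.50 → outlier.
All remaining values lie within [203.50, 3439.50].

3483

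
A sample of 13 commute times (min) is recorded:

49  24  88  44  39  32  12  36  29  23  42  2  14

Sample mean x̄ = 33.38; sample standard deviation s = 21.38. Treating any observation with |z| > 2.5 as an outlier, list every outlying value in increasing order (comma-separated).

88

Cutoffs at x̄ ± 2.5s: 33.38 ± 2.5·21.38 = [-20.07, 86.83].
88: z = 2.55, |z| > 2.5 → outlier.
Every other value lies within [-20.07, 86.83].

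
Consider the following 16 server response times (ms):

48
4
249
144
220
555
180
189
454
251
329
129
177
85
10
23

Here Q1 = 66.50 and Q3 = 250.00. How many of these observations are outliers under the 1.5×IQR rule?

IQR = 183.50; fences at 66.50 − 275.25 = -208.75 and 250.00 + 275.25 = 525.25.
Outside the cutoffs: 555.

1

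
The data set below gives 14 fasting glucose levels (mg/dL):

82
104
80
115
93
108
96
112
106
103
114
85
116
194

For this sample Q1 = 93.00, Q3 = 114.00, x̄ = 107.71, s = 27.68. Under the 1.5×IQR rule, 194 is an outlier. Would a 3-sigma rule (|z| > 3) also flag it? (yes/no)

yes

z = (194 − 107.71) / 27.68 = 3.12.
|z| = 3.12 > 3.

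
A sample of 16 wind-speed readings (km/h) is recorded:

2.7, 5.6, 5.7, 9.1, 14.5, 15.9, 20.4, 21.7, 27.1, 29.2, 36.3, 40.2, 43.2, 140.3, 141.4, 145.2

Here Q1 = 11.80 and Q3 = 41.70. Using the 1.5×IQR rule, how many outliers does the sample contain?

IQR = 29.90; fences at 11.80 − 44.85 = -33.05 and 41.70 + 44.85 = 86.55.
Outside the cutoffs: 140.3, 141.4, 145.2.

3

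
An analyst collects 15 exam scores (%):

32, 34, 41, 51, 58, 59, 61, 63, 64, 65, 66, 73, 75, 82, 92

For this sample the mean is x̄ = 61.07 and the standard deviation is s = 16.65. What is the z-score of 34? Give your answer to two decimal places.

-1.63

z = (34 − 61.07) / 16.65 = -1.63.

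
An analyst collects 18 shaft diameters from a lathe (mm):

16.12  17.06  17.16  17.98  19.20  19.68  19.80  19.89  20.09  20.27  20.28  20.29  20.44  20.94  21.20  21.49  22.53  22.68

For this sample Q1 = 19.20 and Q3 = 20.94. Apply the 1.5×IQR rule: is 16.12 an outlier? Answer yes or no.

yes

IQR = Q3 − Q1 = 20.94 − 19.20 = 1.74.
Lower fence = Q1 − 1.5·IQR = 19.20 − 2.61 = 16.59.
Upper fence = Q3 + 1.5·IQR = 20.94 + 2.61 = 23.55.
16.12 lies below the lower fence.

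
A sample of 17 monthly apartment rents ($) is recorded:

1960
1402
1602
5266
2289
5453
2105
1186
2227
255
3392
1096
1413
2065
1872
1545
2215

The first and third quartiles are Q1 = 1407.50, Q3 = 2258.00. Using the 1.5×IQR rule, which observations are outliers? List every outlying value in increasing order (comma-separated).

5266, 5453

IQR = Q3 − Q1 = 2258.00 − 1407.50 = 850.50.
Lower fence = Q1 − 1.5·IQR = 1407.50 − 1275.75 = 131.75.
Upper fence = Q3 + 1.5·IQR = 2258.00 + 1275.75 = 3533.75.
5266 > 3533.75 → outlier.
5453 > 3533.75 → outlier.
All remaining values lie within [131.75, 3533.75].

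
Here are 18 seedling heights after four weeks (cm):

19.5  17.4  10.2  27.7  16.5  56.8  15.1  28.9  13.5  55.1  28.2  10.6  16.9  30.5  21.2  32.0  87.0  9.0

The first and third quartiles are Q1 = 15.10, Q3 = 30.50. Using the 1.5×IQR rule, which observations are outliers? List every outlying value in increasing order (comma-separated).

IQR = Q3 − Q1 = 30.50 − 15.10 = 15.40.
Lower fence = Q1 − 1.5·IQR = 15.10 − 23.10 = -8.00.
Upper fence = Q3 + 1.5·IQR = 30.50 + 23.10 = 53.60.
55.1 > 53.60 → outlier.
56.8 > 53.60 → outlier.
87.0 > 53.60 → outlier.
All remaining values lie within [-8.00, 53.60].

55.1, 56.8, 87.0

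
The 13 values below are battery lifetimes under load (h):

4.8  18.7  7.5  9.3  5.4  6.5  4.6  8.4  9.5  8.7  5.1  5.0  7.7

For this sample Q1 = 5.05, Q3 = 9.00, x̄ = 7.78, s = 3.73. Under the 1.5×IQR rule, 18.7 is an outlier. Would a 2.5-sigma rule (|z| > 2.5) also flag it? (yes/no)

yes

z = (18.7 − 7.78) / 3.73 = 2.93.
|z| = 2.93 > 2.5.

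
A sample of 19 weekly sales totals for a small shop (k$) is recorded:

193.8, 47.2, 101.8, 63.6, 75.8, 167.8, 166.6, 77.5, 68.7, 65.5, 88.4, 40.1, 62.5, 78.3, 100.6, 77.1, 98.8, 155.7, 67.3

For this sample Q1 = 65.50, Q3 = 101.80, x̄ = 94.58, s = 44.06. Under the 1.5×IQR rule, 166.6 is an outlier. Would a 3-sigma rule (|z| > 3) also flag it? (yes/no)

no

z = (166.6 − 94.58) / 44.06 = 1.63.
|z| = 1.63 ≤ 3.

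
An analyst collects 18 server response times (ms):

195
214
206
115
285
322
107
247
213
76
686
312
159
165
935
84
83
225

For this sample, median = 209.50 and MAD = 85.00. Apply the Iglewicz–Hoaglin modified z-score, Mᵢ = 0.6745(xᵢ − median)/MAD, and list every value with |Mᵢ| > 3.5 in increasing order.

686, 935

|Mᵢ| > 3.5 ⇔ |xᵢ − 209.50| > 3.5·85.00/0.6745 = 441.07.
So outliers lie outside [-231.57, 650.57].
686: M = 3.78 → outlier.
935: M = 5.76 → outlier.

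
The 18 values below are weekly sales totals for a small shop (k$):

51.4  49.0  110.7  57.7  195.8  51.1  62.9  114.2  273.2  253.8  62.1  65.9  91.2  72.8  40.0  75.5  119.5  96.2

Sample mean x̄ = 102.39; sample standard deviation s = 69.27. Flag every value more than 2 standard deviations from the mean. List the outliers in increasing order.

253.8, 273.2

Cutoffs at x̄ ± 2s: 102.39 ± 2·69.27 = [-36.15, 240.93].
253.8: z = 2.19, |z| > 2 → outlier.
273.2: z = 2.47, |z| > 2 → outlier.
Every other value lies within [-36.15, 240.93].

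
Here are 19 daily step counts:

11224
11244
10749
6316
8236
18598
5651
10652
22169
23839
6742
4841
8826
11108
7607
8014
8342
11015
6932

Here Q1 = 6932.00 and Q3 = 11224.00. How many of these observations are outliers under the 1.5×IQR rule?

IQR = 4292.00; fences at 6932.00 − 6438.00 = 494.00 and 11224.00 + 6438.00 = 17662.00.
Outside the cutoffs: 18598, 22169, 23839.

3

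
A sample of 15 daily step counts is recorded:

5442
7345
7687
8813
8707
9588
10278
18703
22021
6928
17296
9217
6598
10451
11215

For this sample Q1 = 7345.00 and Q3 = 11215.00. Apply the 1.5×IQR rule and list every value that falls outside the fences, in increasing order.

IQR = Q3 − Q1 = 11215.00 − 7345.00 = 3870.00.
Lower fence = Q1 − 1.5·IQR = 7345.00 − 5805.00 = 1540.00.
Upper fence = Q3 + 1.5·IQR = 11215.00 + 5805.00 = 17020.00.
17296 > 17020.00 → outlier.
18703 > 17020.00 → outlier.
22021 > 17020.00 → outlier.
All remaining values lie within [1540.00, 17020.00].

17296, 18703, 22021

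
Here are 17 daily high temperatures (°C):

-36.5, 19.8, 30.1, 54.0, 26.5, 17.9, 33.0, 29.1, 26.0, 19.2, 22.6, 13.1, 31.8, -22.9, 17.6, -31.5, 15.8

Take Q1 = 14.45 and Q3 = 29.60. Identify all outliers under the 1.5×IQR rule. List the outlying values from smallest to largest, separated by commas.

IQR = Q3 − Q1 = 29.60 − 14.45 = 15.15.
Lower fence = Q1 − 1.5·IQR = 14.45 − 22.725 = -8.275.
Upper fence = Q3 + 1.5·IQR = 29.60 + 22.725 = 52.325.
-36.5 < -8.275 → outlier.
-31.5 < -8.275 → outlier.
-22.9 < -8.275 → outlier.
54.0 > 52.325 → outlier.
All remaining values lie within [-8.275, 52.325].

-36.5, -31.5, -22.9, 54.0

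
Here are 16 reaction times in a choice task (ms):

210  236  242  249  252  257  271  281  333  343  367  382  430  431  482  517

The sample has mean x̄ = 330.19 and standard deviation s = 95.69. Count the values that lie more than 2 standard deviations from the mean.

0

Cutoffs: x̄ ± 2s = [138.81, 521.57].
Every value lies within the cutoffs.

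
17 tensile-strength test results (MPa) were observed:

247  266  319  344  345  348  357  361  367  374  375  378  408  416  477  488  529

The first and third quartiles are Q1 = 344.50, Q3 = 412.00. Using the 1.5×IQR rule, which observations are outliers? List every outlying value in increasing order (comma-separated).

529

IQR = Q3 − Q1 = 412.00 − 344.50 = 67.50.
Lower fence = Q1 − 1.5·IQR = 344.50 − 101.25 = 243.25.
Upper fence = Q3 + 1.5·IQR = 412.00 + 101.25 = 513.25.
529 > 513.25 → outlier.
All remaining values lie within [243.25, 513.25].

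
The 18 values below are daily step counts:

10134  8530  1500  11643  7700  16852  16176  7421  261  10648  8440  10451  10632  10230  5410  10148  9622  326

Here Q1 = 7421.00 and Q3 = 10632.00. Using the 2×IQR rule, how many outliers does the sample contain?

2

IQR = 3211.00; fences at 7421.00 − 6422.00 = 999.00 and 10632.00 + 6422.00 = 17054.00.
Outside the cutoffs: 261, 326.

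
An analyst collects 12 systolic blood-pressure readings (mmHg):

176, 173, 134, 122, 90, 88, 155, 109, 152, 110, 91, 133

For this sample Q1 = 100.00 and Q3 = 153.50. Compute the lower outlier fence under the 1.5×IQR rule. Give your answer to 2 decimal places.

IQR = Q3 − Q1 = 153.50 − 100.00 = 53.50.
Lower fence = Q1 − 1.5·IQR = 100.00 − 80.25 = 19.75.
Upper fence = Q3 + 1.5·IQR = 153.50 + 80.25 = 233.75.

19.75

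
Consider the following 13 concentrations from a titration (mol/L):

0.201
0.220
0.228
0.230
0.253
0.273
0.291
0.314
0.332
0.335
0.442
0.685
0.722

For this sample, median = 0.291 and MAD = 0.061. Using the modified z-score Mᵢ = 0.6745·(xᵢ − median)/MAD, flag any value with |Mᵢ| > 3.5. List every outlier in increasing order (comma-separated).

0.685, 0.722

|Mᵢ| > 3.5 ⇔ |xᵢ − 0.291| > 3.5·0.061/0.6745 = 0.317.
So outliers lie outside [-0.026, 0.608].
0.685: M = 4.36 → outlier.
0.722: M = 4.77 → outlier.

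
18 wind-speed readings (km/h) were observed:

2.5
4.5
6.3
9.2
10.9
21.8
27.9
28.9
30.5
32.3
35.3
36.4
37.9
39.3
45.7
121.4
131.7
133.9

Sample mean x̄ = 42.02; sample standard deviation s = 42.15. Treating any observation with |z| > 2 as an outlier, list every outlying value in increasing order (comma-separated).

131.7, 133.9

Cutoffs at x̄ ± 2s: 42.02 ± 2·42.15 = [-42.28, 126.32].
131.7: z = 2.13, |z| > 2 → outlier.
133.9: z = 2.18, |z| > 2 → outlier.
Every other value lies within [-42.28, 126.32].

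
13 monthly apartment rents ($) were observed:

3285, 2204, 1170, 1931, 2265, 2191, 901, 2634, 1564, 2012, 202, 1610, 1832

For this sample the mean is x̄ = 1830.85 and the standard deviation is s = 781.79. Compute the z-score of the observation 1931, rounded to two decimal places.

0.13

z = (1931 − 1830.85) / 781.79 = 0.13.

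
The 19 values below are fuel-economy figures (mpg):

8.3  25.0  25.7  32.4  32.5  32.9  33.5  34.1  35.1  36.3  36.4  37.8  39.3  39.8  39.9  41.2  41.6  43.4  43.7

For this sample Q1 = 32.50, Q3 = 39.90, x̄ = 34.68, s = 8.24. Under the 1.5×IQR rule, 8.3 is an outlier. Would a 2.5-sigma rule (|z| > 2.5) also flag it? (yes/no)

z = (8.3 − 34.68) / 8.24 = -3.20.
|z| = 3.20 > 2.5.

yes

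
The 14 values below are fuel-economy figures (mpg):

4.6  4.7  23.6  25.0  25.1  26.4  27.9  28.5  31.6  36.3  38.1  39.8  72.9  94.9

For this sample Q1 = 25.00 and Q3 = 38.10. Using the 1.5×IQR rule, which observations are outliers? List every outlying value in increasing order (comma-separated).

4.6, 4.7, 72.9, 94.9

IQR = Q3 − Q1 = 38.10 − 25.00 = 13.10.
Lower fence = Q1 − 1.5·IQR = 25.00 − 19.65 = 5.35.
Upper fence = Q3 + 1.5·IQR = 38.10 + 19.65 = 57.75.
4.6 < 5.35 → outlier.
4.7 < 5.35 → outlier.
72.9 > 57.75 → outlier.
94.9 > 57.75 → outlier.
All remaining values lie within [5.35, 57.75].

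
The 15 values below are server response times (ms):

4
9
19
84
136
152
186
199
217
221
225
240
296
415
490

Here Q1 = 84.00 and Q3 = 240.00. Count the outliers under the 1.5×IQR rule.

1

IQR = 156.00; fences at 84.00 − 234.00 = -150.00 and 240.00 + 234.00 = 474.00.
Outside the cutoffs: 490.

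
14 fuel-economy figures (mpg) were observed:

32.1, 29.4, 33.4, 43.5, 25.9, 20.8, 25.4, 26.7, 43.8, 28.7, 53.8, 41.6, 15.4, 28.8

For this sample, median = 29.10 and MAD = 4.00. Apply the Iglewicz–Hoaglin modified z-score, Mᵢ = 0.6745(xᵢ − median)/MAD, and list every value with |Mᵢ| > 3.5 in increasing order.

53.8

|Mᵢ| > 3.5 ⇔ |xᵢ − 29.10| > 3.5·4.00/0.6745 = 20.76.
So outliers lie outside [8.34, 49.86].
53.8: M = 4.17 → outlier.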